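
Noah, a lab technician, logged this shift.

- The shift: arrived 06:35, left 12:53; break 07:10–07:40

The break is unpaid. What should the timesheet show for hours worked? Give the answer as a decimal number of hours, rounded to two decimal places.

5.80 hours

The shift: 06:35–12:53 = 6 h 18 min; less 30 min break → 5 h 48 min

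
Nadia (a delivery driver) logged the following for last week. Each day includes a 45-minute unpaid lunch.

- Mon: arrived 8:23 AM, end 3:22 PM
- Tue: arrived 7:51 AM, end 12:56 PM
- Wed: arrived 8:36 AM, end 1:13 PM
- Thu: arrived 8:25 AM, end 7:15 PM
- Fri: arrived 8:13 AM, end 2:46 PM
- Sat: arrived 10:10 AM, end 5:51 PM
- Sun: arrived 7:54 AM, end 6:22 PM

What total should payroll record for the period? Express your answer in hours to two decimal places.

Mon: 8:23 AM–3:22 PM = 6 h 59 min; less 45 min break → 6 h 14 min
Tue: 7:51 AM–12:56 PM = 5 h 5 min; less 45 min break → 4 h 20 min
Wed: 8:36 AM–1:13 PM = 4 h 37 min; less 45 min break → 3 h 52 min
Thu: 8:25 AM–7:15 PM = 10 h 50 min; less 45 min break → 10 h 5 min
Fri: 8:13 AM–2:46 PM = 6 h 33 min; less 45 min break → 5 h 48 min
Sat: 10:10 AM–5:51 PM = 7 h 41 min; less 45 min break → 6 h 56 min
Sun: 7:54 AM–6:22 PM = 10 h 28 min; less 45 min break → 9 h 43 min
Total: 6 h 14 min + 4 h 20 min + 3 h 52 min + 10 h 5 min + 5 h 48 min + 6 h 56 min + 9 h 43 min = 46 h 58 min.

46.97 hours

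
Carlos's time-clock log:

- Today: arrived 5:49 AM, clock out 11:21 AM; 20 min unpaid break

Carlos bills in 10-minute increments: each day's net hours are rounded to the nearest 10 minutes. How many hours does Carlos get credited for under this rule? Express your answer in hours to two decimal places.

Today: 5:49 AM–11:21 AM = 5 h 32 min − 20 min = 5 h 12 min → rounds to 5 h 10 min

5.17 hours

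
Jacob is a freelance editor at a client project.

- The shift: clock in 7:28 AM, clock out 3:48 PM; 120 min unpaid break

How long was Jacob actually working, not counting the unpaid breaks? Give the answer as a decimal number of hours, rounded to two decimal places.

The shift: 7:28 AM–3:48 PM = 8 h 20 min; less 120 min break → 6 h 20 min

6.33 hours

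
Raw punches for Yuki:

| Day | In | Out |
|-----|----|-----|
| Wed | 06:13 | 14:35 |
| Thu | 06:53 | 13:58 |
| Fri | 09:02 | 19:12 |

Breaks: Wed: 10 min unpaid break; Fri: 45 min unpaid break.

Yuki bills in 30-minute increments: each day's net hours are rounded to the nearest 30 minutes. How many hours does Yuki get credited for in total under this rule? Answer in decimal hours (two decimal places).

Wed: 06:13–14:35 = 8 h 22 min − 10 min = 8 h 12 min → rounds to 8 h 0 min
Thu: 06:53–13:58 = 7 h 5 min → rounds to 7 h 0 min
Fri: 09:02–19:12 = 10 h 10 min − 45 min = 9 h 25 min → rounds to 9 h 30 min
Total credited: 24 h 30 min.

24.50 hours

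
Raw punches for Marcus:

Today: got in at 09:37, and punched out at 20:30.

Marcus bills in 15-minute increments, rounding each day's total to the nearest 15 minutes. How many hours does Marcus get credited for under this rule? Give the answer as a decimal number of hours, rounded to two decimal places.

11.00 hours

Today: 09:37–20:30 = 10 h 53 min → rounds to 11 h 0 min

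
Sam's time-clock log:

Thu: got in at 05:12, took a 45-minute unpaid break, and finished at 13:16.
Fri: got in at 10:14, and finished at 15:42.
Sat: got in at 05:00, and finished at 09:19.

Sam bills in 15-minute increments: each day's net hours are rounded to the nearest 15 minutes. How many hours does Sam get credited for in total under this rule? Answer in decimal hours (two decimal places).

Thu: 05:12–13:16 = 8 h 4 min − 45 min = 7 h 19 min → rounds to 7 h 15 min
Fri: 10:14–15:42 = 5 h 28 min → rounds to 5 h 30 min
Sat: 05:00–09:19 = 4 h 19 min → rounds to 4 h 15 min
Total credited: 17 h 0 min.

17.00 hours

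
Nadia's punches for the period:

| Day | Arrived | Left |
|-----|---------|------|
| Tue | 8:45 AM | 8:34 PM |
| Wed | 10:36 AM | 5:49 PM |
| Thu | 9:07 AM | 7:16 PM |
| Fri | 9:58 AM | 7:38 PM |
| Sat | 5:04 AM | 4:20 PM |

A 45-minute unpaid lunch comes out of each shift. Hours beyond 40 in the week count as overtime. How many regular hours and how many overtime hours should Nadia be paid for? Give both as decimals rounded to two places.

Regular 40.00 hours, overtime 6.37 hours

Tue: 8:45 AM–8:34 PM = 11 h 49 min; less 45 min break → 11 h 4 min
Wed: 10:36 AM–5:49 PM = 7 h 13 min; less 45 min break → 6 h 28 min
Thu: 9:07 AM–7:16 PM = 10 h 9 min; less 45 min break → 9 h 24 min
Fri: 9:58 AM–7:38 PM = 9 h 40 min; less 45 min break → 8 h 55 min
Sat: 5:04 AM–4:20 PM = 11 h 16 min; less 45 min break → 10 h 31 min
Total worked: 46 h 22 min = 46.37 h.
Threshold 40 h → overtime 6 h 22 min, regular 40 h 0 min.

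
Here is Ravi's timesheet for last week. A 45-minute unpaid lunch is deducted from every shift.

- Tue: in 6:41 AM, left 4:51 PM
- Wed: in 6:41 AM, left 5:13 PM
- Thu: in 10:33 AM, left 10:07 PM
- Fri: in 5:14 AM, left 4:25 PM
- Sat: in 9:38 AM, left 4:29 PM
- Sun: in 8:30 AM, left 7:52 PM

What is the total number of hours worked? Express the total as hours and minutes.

57 h 10 min

Tue: 6:41 AM–4:51 PM = 10 h 10 min; less 45 min break → 9 h 25 min
Wed: 6:41 AM–5:13 PM = 10 h 32 min; less 45 min break → 9 h 47 min
Thu: 10:33 AM–10:07 PM = 11 h 34 min; less 45 min break → 10 h 49 min
Fri: 5:14 AM–4:25 PM = 11 h 11 min; less 45 min break → 10 h 26 min
Sat: 9:38 AM–4:29 PM = 6 h 51 min; less 45 min break → 6 h 6 min
Sun: 8:30 AM–7:52 PM = 11 h 22 min; less 45 min break → 10 h 37 min
Total: 9 h 25 min + 9 h 47 min + 10 h 49 min + 10 h 26 min + 6 h 6 min + 10 h 37 min = 57 h 10 min.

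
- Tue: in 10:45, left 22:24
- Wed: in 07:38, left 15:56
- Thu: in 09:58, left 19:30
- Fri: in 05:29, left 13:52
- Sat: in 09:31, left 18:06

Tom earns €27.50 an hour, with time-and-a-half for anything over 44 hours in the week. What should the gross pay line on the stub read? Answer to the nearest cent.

Tue: 10:45–22:24 = 11 h 39 min
Wed: 07:38–15:56 = 8 h 18 min
Thu: 09:58–19:30 = 9 h 32 min
Fri: 05:29–13:52 = 8 h 23 min
Sat: 09:31–18:06 = 8 h 35 min
Total worked: 46 h 27 min = 2787 min.
Regular 44 h 0 min = 2640 min at €27.50/h; overtime 2 h 27 min = 147 min at €41.25/h.
Pay = (2640 × €27.50 + 147 × €41.25) ÷ 60 = €1311.06.

€1311.06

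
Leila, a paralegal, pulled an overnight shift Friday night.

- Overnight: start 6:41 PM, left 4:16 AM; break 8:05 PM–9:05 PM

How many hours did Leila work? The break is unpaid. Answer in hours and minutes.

8 h 35 min

Overnight: 6:41 PM → midnight = 5 h 19 min; midnight → 4:16 AM = 4 h 16 min; span 9 h 35 min; less 60 min break → 8 h 35 min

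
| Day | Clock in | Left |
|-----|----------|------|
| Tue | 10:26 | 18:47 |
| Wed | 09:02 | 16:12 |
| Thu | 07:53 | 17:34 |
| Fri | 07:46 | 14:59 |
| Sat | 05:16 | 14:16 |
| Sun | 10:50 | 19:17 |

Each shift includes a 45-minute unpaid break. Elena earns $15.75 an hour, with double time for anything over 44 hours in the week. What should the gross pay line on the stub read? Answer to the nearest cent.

Tue: 10:26–18:47 = 8 h 21 min; less 45 min break → 7 h 36 min
Wed: 09:02–16:12 = 7 h 10 min; less 45 min break → 6 h 25 min
Thu: 07:53–17:34 = 9 h 41 min; less 45 min break → 8 h 56 min
Fri: 07:46–14:59 = 7 h 13 min; less 45 min break → 6 h 28 min
Sat: 05:16–14:16 = 9 h 0 min; less 45 min break → 8 h 15 min
Sun: 10:50–19:17 = 8 h 27 min; less 45 min break → 7 h 42 min
Total worked: 45 h 22 min = 2722 min.
Regular 44 h 0 min = 2640 min at $15.75/h; overtime 1 h 22 min = 82 min at $31.50/h.
Pay = (2640 × $15.75 + 82 × $31.50) ÷ 60 = $736.05.

$736.05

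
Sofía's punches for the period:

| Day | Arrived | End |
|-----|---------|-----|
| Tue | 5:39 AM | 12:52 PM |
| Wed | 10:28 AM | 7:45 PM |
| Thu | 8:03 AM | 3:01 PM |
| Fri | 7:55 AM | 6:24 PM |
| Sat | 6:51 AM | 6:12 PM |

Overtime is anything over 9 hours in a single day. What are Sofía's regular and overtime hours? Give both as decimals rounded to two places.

Regular 41.18 hours, overtime 4.12 hours

Tue: 5:39 AM–12:52 PM = 7 h 13 min
Wed: 10:28 AM–7:45 PM = 9 h 17 min
Thu: 8:03 AM–3:01 PM = 6 h 58 min
Fri: 7:55 AM–6:24 PM = 10 h 29 min
Sat: 6:51 AM–6:12 PM = 11 h 21 min
Tue reg 7 h 13 min / OT 0 h 0 min; Wed reg 9 h 0 min / OT 0 h 17 min; Thu reg 6 h 58 min / OT 0 h 0 min; Fri reg 9 h 0 min / OT 1 h 29 min; Sat reg 9 h 0 min / OT 2 h 21 min.
Totals: regular 41 h 11 min, overtime 4 h 7 min.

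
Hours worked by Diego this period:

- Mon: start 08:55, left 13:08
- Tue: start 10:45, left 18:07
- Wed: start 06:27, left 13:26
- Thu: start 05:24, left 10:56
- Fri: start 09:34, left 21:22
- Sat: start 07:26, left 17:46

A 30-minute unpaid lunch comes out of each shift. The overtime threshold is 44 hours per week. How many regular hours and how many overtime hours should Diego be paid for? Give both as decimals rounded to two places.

Mon: 08:55–13:08 = 4 h 13 min; less 30 min break → 3 h 43 min
Tue: 10:45–18:07 = 7 h 22 min; less 30 min break → 6 h 52 min
Wed: 06:27–13:26 = 6 h 59 min; less 30 min break → 6 h 29 min
Thu: 05:24–10:56 = 5 h 32 min; less 30 min break → 5 h 2 min
Fri: 09:34–21:22 = 11 h 48 min; less 30 min break → 11 h 18 min
Sat: 07:26–17:46 = 10 h 20 min; less 30 min break → 9 h 50 min
Total worked: 43 h 14 min = 43.23 h.
Threshold 44 h → overtime 0 h 0 min, regular 43 h 14 min.

Regular 43.23 hours, overtime 0.00 hours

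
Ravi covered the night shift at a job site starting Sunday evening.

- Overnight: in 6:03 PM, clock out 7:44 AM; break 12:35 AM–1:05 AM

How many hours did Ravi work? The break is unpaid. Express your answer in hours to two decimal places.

Overnight: 6:03 PM → midnight = 5 h 57 min; midnight → 7:44 AM = 7 h 44 min; span 13 h 41 min; less 30 min break → 13 h 11 min

13.18 hours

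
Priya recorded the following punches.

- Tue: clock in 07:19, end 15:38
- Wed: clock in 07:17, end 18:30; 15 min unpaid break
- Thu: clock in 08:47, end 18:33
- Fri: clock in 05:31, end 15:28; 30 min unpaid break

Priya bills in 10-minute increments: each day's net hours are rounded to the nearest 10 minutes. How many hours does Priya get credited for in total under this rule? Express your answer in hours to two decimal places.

Tue: 07:19–15:38 = 8 h 19 min → rounds to 8 h 20 min
Wed: 07:17–18:30 = 11 h 13 min − 15 min = 10 h 58 min → rounds to 11 h 0 min
Thu: 08:47–18:33 = 9 h 46 min → rounds to 9 h 50 min
Fri: 05:31–15:28 = 9 h 57 min − 30 min = 9 h 27 min → rounds to 9 h 30 min
Total credited: 38 h 40 min.

38.67 hours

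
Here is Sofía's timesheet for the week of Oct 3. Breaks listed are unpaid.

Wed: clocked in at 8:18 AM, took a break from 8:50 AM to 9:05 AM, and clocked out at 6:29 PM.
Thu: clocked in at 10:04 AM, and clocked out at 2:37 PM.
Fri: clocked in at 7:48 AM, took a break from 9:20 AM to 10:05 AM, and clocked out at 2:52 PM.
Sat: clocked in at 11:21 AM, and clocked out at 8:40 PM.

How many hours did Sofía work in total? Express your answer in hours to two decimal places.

30.12 hours

Wed: 8:18 AM–6:29 PM = 10 h 11 min; less 15 min break → 9 h 56 min
Thu: 10:04 AM–2:37 PM = 4 h 33 min
Fri: 7:48 AM–2:52 PM = 7 h 4 min; less 45 min break → 6 h 19 min
Sat: 11:21 AM–8:40 PM = 9 h 19 min
Total: 9 h 56 min + 4 h 33 min + 6 h 19 min + 9 h 19 min = 30 h 7 min.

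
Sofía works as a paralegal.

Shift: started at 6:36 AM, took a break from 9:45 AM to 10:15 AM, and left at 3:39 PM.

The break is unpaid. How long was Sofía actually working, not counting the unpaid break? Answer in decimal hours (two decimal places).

Shift: 6:36 AM–3:39 PM = 9 h 3 min; less 30 min break → 8 h 33 min

8.55 hours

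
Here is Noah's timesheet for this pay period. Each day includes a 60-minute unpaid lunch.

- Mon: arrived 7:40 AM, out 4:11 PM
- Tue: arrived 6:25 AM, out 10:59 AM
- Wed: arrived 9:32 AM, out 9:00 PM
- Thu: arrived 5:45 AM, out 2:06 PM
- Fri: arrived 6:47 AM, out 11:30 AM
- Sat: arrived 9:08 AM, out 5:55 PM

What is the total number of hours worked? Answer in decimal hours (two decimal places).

40.40 hours

Mon: 7:40 AM–4:11 PM = 8 h 31 min; less 60 min break → 7 h 31 min
Tue: 6:25 AM–10:59 AM = 4 h 34 min; less 60 min break → 3 h 34 min
Wed: 9:32 AM–9:00 PM = 11 h 28 min; less 60 min break → 10 h 28 min
Thu: 5:45 AM–2:06 PM = 8 h 21 min; less 60 min break → 7 h 21 min
Fri: 6:47 AM–11:30 AM = 4 h 43 min; less 60 min break → 3 h 43 min
Sat: 9:08 AM–5:55 PM = 8 h 47 min; less 60 min break → 7 h 47 min
Total: 7 h 31 min + 3 h 34 min + 10 h 28 min + 7 h 21 min + 3 h 43 min + 7 h 47 min = 40 h 24 min.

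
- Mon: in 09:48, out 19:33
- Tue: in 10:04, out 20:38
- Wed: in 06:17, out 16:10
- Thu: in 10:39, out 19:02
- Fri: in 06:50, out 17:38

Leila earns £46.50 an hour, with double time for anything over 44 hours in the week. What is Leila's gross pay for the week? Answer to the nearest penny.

Mon: 09:48–19:33 = 9 h 45 min
Tue: 10:04–20:38 = 10 h 34 min
Wed: 06:17–16:10 = 9 h 53 min
Thu: 10:39–19:02 = 8 h 23 min
Fri: 06:50–17:38 = 10 h 48 min
Total worked: 49 h 23 min = 2963 min.
Regular 44 h 0 min = 2640 min at £46.50/h; overtime 5 h 23 min = 323 min at £93.00/h.
Pay = (2640 × £46.50 + 323 × £93.00) ÷ 60 = £2546.65.

£2546.65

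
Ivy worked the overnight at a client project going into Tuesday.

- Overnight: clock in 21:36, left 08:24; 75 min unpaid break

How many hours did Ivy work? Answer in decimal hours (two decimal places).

9.55 hours

Overnight: 21:36 → midnight = 2 h 24 min; midnight → 08:24 = 8 h 24 min; span 10 h 48 min; less 75 min break → 9 h 33 min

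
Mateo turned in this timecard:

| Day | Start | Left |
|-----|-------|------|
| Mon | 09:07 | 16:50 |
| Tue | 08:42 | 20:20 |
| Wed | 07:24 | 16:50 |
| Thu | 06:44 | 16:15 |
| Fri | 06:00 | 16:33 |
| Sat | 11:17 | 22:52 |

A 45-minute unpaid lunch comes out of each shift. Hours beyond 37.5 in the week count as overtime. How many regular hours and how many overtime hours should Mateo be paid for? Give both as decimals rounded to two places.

Mon: 09:07–16:50 = 7 h 43 min; less 45 min break → 6 h 58 min
Tue: 08:42–20:20 = 11 h 38 min; less 45 min break → 10 h 53 min
Wed: 07:24–16:50 = 9 h 26 min; less 45 min break → 8 h 41 min
Thu: 06:44–16:15 = 9 h 31 min; less 45 min break → 8 h 46 min
Fri: 06:00–16:33 = 10 h 33 min; less 45 min break → 9 h 48 min
Sat: 11:17–22:52 = 11 h 35 min; less 45 min break → 10 h 50 min
Total worked: 55 h 56 min = 55.93 h.
Threshold 37.5 h → overtime 18 h 26 min, regular 37 h 30 min.

Regular 37.50 hours, overtime 18.43 hours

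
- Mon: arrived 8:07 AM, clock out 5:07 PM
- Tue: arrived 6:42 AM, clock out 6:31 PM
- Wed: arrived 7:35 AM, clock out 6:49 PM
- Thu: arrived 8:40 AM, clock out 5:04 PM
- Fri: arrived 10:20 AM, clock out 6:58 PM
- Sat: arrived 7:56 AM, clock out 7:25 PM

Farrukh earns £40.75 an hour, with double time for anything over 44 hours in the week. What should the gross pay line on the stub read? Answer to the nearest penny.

£3143.18

Mon: 8:07 AM–5:07 PM = 9 h 0 min
Tue: 6:42 AM–6:31 PM = 11 h 49 min
Wed: 7:35 AM–6:49 PM = 11 h 14 min
Thu: 8:40 AM–5:04 PM = 8 h 24 min
Fri: 10:20 AM–6:58 PM = 8 h 38 min
Sat: 7:56 AM–7:25 PM = 11 h 29 min
Total worked: 60 h 34 min = 3634 min.
Regular 44 h 0 min = 2640 min at £40.75/h; overtime 16 h 34 min = 994 min at £81.50/h.
Pay = (2640 × £40.75 + 994 × £81.50) ÷ 60 = £3143.18.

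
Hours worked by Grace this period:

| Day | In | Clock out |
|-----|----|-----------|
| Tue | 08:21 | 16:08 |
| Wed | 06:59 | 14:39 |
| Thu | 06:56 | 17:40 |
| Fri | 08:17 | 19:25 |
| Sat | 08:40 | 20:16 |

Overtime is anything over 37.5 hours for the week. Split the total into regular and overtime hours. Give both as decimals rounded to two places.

Tue: 08:21–16:08 = 7 h 47 min
Wed: 06:59–14:39 = 7 h 40 min
Thu: 06:56–17:40 = 10 h 44 min
Fri: 08:17–19:25 = 11 h 8 min
Sat: 08:40–20:16 = 11 h 36 min
Total worked: 48 h 55 min = 48.92 h.
Threshold 37.5 h → overtime 11 h 25 min, regular 37 h 30 min.

Regular 37.50 hours, overtime 11.42 hours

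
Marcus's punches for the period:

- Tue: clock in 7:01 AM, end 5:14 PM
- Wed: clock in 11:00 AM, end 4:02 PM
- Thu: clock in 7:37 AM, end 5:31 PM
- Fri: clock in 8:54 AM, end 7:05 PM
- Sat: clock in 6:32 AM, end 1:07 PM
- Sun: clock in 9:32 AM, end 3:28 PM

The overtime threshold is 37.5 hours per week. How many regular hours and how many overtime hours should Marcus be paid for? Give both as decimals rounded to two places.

Regular 37.50 hours, overtime 10.35 hours

Tue: 7:01 AM–5:14 PM = 10 h 13 min
Wed: 11:00 AM–4:02 PM = 5 h 2 min
Thu: 7:37 AM–5:31 PM = 9 h 54 min
Fri: 8:54 AM–7:05 PM = 10 h 11 min
Sat: 6:32 AM–1:07 PM = 6 h 35 min
Sun: 9:32 AM–3:28 PM = 5 h 56 min
Total worked: 47 h 51 min = 47.85 h.
Threshold 37.5 h → overtime 10 h 21 min, regular 37 h 30 min.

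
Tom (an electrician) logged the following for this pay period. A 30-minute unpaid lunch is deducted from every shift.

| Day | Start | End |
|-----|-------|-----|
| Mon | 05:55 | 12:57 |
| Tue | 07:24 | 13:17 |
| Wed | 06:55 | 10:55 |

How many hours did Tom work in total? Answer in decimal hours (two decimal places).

15.42 hours

Mon: 05:55–12:57 = 7 h 2 min; less 30 min break → 6 h 32 min
Tue: 07:24–13:17 = 5 h 53 min; less 30 min break → 5 h 23 min
Wed: 06:55–10:55 = 4 h 0 min; less 30 min break → 3 h 30 min
Total: 6 h 32 min + 5 h 23 min + 3 h 30 min = 15 h 25 min.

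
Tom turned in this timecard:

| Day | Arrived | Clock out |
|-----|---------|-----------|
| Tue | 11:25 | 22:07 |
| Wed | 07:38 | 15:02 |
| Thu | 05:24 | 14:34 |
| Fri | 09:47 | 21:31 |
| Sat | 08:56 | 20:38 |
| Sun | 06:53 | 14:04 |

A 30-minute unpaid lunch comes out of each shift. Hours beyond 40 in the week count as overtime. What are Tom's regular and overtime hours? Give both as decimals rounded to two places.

Tue: 11:25–22:07 = 10 h 42 min; less 30 min break → 10 h 12 min
Wed: 07:38–15:02 = 7 h 24 min; less 30 min break → 6 h 54 min
Thu: 05:24–14:34 = 9 h 10 min; less 30 min break → 8 h 40 min
Fri: 09:47–21:31 = 11 h 44 min; less 30 min break → 11 h 14 min
Sat: 08:56–20:38 = 11 h 42 min; less 30 min break → 11 h 12 min
Sun: 06:53–14:04 = 7 h 11 min; less 30 min break → 6 h 41 min
Total worked: 54 h 53 min = 54.88 h.
Threshold 40 h → overtime 14 h 53 min, regular 40 h 0 min.

Regular 40.00 hours, overtime 14.88 hours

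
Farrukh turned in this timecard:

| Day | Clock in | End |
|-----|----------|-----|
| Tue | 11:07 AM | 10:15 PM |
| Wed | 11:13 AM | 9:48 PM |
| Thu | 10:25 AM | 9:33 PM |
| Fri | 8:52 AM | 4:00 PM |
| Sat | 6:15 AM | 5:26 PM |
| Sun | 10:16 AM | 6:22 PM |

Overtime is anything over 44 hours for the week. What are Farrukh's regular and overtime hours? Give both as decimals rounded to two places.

Tue: 11:07 AM–10:15 PM = 11 h 8 min
Wed: 11:13 AM–9:48 PM = 10 h 35 min
Thu: 10:25 AM–9:33 PM = 11 h 8 min
Fri: 8:52 AM–4:00 PM = 7 h 8 min
Sat: 6:15 AM–5:26 PM = 11 h 11 min
Sun: 10:16 AM–6:22 PM = 8 h 6 min
Total worked: 59 h 16 min = 59.27 h.
Threshold 44 h → overtime 15 h 16 min, regular 44 h 0 min.

Regular 44.00 hours, overtime 15.27 hours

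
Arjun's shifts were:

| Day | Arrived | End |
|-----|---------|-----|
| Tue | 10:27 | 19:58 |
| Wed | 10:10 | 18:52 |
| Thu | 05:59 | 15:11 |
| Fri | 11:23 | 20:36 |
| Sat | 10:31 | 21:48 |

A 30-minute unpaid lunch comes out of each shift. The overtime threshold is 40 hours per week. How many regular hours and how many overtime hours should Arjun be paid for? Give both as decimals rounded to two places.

Tue: 10:27–19:58 = 9 h 31 min; less 30 min break → 9 h 1 min
Wed: 10:10–18:52 = 8 h 42 min; less 30 min break → 8 h 12 min
Thu: 05:59–15:11 = 9 h 12 min; less 30 min break → 8 h 42 min
Fri: 11:23–20:36 = 9 h 13 min; less 30 min break → 8 h 43 min
Sat: 10:31–21:48 = 11 h 17 min; less 30 min break → 10 h 47 min
Total worked: 45 h 25 min = 45.42 h.
Threshold 40 h → overtime 5 h 25 min, regular 40 h 0 min.

Regular 40.00 hours, overtime 5.42 hours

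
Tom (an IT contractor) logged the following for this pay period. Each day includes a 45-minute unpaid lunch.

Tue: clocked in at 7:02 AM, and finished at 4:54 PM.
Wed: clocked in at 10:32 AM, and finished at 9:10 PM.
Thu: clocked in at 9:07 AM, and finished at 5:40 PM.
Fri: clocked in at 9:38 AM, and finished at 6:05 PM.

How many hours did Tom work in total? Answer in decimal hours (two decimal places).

34.50 hours

Tue: 7:02 AM–4:54 PM = 9 h 52 min; less 45 min break → 9 h 7 min
Wed: 10:32 AM–9:10 PM = 10 h 38 min; less 45 min break → 9 h 53 min
Thu: 9:07 AM–5:40 PM = 8 h 33 min; less 45 min break → 7 h 48 min
Fri: 9:38 AM–6:05 PM = 8 h 27 min; less 45 min break → 7 h 42 min
Total: 9 h 7 min + 9 h 53 min + 7 h 48 min + 7 h 42 min = 34 h 30 min.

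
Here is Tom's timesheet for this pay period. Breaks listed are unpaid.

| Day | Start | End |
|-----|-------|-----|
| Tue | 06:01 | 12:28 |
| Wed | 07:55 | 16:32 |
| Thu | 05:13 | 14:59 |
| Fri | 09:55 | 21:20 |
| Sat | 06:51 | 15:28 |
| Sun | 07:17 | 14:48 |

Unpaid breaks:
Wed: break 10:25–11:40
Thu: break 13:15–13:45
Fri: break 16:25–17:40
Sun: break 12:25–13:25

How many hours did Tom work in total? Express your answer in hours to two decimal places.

Tue: 06:01–12:28 = 6 h 27 min
Wed: 07:55–16:32 = 8 h 37 min; less 75 min break → 7 h 22 min
Thu: 05:13–14:59 = 9 h 46 min; less 30 min break → 9 h 16 min
Fri: 09:55–21:20 = 11 h 25 min; less 75 min break → 10 h 10 min
Sat: 06:51–15:28 = 8 h 37 min
Sun: 07:17–14:48 = 7 h 31 min; less 60 min break → 6 h 31 min
Total: 6 h 27 min + 7 h 22 min + 9 h 16 min + 10 h 10 min + 8 h 37 min + 6 h 31 min = 48 h 23 min.

48.38 hours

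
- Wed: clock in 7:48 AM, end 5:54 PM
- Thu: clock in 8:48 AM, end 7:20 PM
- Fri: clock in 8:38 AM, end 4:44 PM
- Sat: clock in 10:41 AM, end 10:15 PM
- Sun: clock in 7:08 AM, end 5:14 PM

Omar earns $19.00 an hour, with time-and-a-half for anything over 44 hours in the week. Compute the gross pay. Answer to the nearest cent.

Wed: 7:48 AM–5:54 PM = 10 h 6 min
Thu: 8:48 AM–7:20 PM = 10 h 32 min
Fri: 8:38 AM–4:44 PM = 8 h 6 min
Sat: 10:41 AM–10:15 PM = 11 h 34 min
Sun: 7:08 AM–5:14 PM = 10 h 6 min
Total worked: 50 h 24 min = 3024 min.
Regular 44 h 0 min = 2640 min at $19.00/h; overtime 6 h 24 min = 384 min at $28.50/h.
Pay = (2640 × $19.00 + 384 × $28.50) ÷ 60 = $1018.40.

$1018.40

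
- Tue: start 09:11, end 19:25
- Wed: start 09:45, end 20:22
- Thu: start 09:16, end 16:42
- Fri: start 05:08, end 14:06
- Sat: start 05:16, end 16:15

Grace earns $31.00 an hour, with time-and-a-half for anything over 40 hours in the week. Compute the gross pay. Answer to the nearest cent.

Tue: 09:11–19:25 = 10 h 14 min
Wed: 09:45–20:22 = 10 h 37 min
Thu: 09:16–16:42 = 7 h 26 min
Fri: 05:08–14:06 = 8 h 58 min
Sat: 05:16–16:15 = 10 h 59 min
Total worked: 48 h 14 min = 2894 min.
Regular 40 h 0 min = 2400 min at $31.00/h; overtime 8 h 14 min = 494 min at $46.50/h.
Pay = (2400 × $31.00 + 494 × $46.50) ÷ 60 = $1622.85.

$1622.85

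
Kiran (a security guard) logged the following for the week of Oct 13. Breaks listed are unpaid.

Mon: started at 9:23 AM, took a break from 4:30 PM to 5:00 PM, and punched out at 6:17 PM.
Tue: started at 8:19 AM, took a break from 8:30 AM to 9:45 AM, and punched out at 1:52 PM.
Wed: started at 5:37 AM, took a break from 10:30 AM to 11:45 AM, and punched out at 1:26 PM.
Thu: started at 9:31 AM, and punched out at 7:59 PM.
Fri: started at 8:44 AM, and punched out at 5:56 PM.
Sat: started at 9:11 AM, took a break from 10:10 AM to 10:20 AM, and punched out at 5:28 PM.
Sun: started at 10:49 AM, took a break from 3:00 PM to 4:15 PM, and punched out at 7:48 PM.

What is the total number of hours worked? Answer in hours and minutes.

54 h 47 min

Mon: 9:23 AM–6:17 PM = 8 h 54 min; less 30 min break → 8 h 24 min
Tue: 8:19 AM–1:52 PM = 5 h 33 min; less 75 min break → 4 h 18 min
Wed: 5:37 AM–1:26 PM = 7 h 49 min; less 75 min break → 6 h 34 min
Thu: 9:31 AM–7:59 PM = 10 h 28 min
Fri: 8:44 AM–5:56 PM = 9 h 12 min
Sat: 9:11 AM–5:28 PM = 8 h 17 min; less 10 min break → 8 h 7 min
Sun: 10:49 AM–7:48 PM = 8 h 59 min; less 75 min break → 7 h 44 min
Total: 8 h 24 min + 4 h 18 min + 6 h 34 min + 10 h 28 min + 9 h 12 min + 8 h 7 min + 7 h 44 min = 54 h 47 min.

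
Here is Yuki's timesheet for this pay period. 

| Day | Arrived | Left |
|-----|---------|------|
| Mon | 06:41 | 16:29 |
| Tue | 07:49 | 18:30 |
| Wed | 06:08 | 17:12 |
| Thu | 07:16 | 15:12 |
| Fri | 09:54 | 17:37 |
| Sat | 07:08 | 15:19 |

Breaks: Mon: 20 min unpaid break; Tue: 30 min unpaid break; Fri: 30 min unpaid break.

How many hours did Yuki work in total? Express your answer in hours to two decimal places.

Mon: 06:41–16:29 = 9 h 48 min; less 20 min break → 9 h 28 min
Tue: 07:49–18:30 = 10 h 41 min; less 30 min break → 10 h 11 min
Wed: 06:08–17:12 = 11 h 4 min
Thu: 07:16–15:12 = 7 h 56 min
Fri: 09:54–17:37 = 7 h 43 min; less 30 min break → 7 h 13 min
Sat: 07:08–15:19 = 8 h 11 min
Total: 9 h 28 min + 10 h 11 min + 11 h 4 min + 7 h 56 min + 7 h 13 min + 8 h 11 min = 54 h 3 min.

54.05 hours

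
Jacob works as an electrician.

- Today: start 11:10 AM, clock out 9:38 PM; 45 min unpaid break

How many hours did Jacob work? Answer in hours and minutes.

9 h 43 min

Today: 11:10 AM–9:38 PM = 10 h 28 min; less 45 min break → 9 h 43 min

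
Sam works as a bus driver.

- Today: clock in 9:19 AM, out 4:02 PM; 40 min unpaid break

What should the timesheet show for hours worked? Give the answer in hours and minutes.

Today: 9:19 AM–4:02 PM = 6 h 43 min; less 40 min break → 6 h 3 min

6 h 3 min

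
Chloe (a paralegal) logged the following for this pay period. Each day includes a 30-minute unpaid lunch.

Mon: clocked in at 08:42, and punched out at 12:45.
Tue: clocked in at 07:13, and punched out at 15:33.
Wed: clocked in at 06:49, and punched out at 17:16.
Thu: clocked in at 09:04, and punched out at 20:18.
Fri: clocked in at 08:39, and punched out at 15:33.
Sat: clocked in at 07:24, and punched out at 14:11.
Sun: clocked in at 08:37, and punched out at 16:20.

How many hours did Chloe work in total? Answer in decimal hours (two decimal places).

Mon: 08:42–12:45 = 4 h 3 min; less 30 min break → 3 h 33 min
Tue: 07:13–15:33 = 8 h 20 min; less 30 min break → 7 h 50 min
Wed: 06:49–17:16 = 10 h 27 min; less 30 min break → 9 h 57 min
Thu: 09:04–20:18 = 11 h 14 min; less 30 min break → 10 h 44 min
Fri: 08:39–15:33 = 6 h 54 min; less 30 min break → 6 h 24 min
Sat: 07:24–14:11 = 6 h 47 min; less 30 min break → 6 h 17 min
Sun: 08:37–16:20 = 7 h 43 min; less 30 min break → 7 h 13 min
Total: 3 h 33 min + 7 h 50 min + 9 h 57 min + 10 h 44 min + 6 h 24 min + 6 h 17 min + 7 h 13 min = 51 h 58 min.

51.97 hours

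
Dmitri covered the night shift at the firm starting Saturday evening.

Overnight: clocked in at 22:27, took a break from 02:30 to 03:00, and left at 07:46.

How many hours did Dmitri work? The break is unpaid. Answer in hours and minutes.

Overnight: 22:27 → midnight = 1 h 33 min; midnight → 07:46 = 7 h 46 min; span 9 h 19 min; less 30 min break → 8 h 49 min

8 h 49 min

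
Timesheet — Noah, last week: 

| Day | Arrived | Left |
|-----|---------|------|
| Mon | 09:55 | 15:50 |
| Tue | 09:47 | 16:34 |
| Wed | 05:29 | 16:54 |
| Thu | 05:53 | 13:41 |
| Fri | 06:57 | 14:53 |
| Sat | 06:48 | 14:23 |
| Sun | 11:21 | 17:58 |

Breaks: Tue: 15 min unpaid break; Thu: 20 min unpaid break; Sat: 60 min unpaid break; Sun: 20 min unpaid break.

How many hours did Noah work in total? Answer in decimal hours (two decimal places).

Mon: 09:55–15:50 = 5 h 55 min
Tue: 09:47–16:34 = 6 h 47 min; less 15 min break → 6 h 32 min
Wed: 05:29–16:54 = 11 h 25 min
Thu: 05:53–13:41 = 7 h 48 min; less 20 min break → 7 h 28 min
Fri: 06:57–14:53 = 7 h 56 min
Sat: 06:48–14:23 = 7 h 35 min; less 60 min break → 6 h 35 min
Sun: 11:21–17:58 = 6 h 37 min; less 20 min break → 6 h 17 min
Total: 5 h 55 min + 6 h 32 min + 11 h 25 min + 7 h 28 min + 7 h 56 min + 6 h 35 min + 6 h 17 min = 52 h 8 min.

52.13 hours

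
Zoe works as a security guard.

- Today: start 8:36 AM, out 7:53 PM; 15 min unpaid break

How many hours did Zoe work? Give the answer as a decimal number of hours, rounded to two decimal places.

Today: 8:36 AM–7:53 PM = 11 h 17 min; less 15 min break → 11 h 2 min

11.03 hours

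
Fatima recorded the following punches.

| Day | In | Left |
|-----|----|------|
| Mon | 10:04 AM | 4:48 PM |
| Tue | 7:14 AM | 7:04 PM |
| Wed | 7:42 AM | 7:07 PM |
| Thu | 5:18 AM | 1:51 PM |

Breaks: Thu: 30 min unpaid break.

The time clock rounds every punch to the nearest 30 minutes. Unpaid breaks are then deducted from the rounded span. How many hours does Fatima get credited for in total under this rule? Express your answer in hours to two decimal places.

Mon: in 10:04 AM→10:00 AM, out 4:48 PM→5:00 PM; 7 h 0 min
Tue: in 7:14 AM→7:00 AM, out 7:04 PM→7:00 PM; 12 h 0 min
Wed: in 7:42 AM→7:30 AM, out 7:07 PM→7:00 PM; 11 h 30 min
Thu: in 5:18 AM→5:30 AM, out 1:51 PM→2:00 PM; 8 h 30 min − 30 min = 8 h 0 min
Total credited: 38 h 30 min.

38.50 hours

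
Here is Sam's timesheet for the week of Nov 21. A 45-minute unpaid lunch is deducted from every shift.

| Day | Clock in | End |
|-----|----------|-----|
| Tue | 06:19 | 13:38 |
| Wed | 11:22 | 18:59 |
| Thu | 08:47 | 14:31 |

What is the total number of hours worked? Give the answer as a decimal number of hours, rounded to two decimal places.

Tue: 06:19–13:38 = 7 h 19 min; less 45 min break → 6 h 34 min
Wed: 11:22–18:59 = 7 h 37 min; less 45 min break → 6 h 52 min
Thu: 08:47–14:31 = 5 h 44 min; less 45 min break → 4 h 59 min
Total: 6 h 34 min + 6 h 52 min + 4 h 59 min = 18 h 25 min.

18.42 hours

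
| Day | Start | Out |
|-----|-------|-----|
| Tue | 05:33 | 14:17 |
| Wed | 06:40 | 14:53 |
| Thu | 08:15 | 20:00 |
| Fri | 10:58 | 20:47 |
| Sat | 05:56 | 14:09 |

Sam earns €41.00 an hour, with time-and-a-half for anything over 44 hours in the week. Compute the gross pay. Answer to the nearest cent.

Tue: 05:33–14:17 = 8 h 44 min
Wed: 06:40–14:53 = 8 h 13 min
Thu: 08:15–20:00 = 11 h 45 min
Fri: 10:58–20:47 = 9 h 49 min
Sat: 05:56–14:09 = 8 h 13 min
Total worked: 46 h 44 min = 2804 min.
Regular 44 h 0 min = 2640 min at €41.00/h; overtime 2 h 44 min = 164 min at €61.50/h.
Pay = (2640 × €41.00 + 164 × €61.50) ÷ 60 = €1972.10.

€1972.10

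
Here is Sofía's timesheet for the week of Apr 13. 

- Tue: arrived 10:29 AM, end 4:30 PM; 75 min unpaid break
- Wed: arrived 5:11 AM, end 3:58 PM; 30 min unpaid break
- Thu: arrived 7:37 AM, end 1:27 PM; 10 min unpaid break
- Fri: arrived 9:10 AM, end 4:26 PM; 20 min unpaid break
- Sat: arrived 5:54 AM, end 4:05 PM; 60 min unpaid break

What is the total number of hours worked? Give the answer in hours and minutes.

Tue: 10:29 AM–4:30 PM = 6 h 1 min; less 75 min break → 4 h 46 min
Wed: 5:11 AM–3:58 PM = 10 h 47 min; less 30 min break → 10 h 17 min
Thu: 7:37 AM–1:27 PM = 5 h 50 min; less 10 min break → 5 h 40 min
Fri: 9:10 AM–4:26 PM = 7 h 16 min; less 20 min break → 6 h 56 min
Sat: 5:54 AM–4:05 PM = 10 h 11 min; less 60 min break → 9 h 11 min
Total: 4 h 46 min + 10 h 17 min + 5 h 40 min + 6 h 56 min + 9 h 11 min = 36 h 50 min.

36 h 50 min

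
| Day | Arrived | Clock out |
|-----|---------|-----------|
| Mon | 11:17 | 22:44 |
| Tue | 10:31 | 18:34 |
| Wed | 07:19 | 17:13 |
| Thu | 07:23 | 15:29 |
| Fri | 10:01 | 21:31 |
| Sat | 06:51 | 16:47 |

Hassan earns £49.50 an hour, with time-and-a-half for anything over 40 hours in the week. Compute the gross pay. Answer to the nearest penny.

Mon: 11:17–22:44 = 11 h 27 min
Tue: 10:31–18:34 = 8 h 3 min
Wed: 07:19–17:13 = 9 h 54 min
Thu: 07:23–15:29 = 8 h 6 min
Fri: 10:01–21:31 = 11 h 30 min
Sat: 06:51–16:47 = 9 h 56 min
Total worked: 58 h 56 min = 3536 min.
Regular 40 h 0 min = 2400 min at £49.50/h; overtime 18 h 56 min = 1136 min at £74.25/h.
Pay = (2400 × £49.50 + 1136 × £74.25) ÷ 60 = £3385.80.

£3385.80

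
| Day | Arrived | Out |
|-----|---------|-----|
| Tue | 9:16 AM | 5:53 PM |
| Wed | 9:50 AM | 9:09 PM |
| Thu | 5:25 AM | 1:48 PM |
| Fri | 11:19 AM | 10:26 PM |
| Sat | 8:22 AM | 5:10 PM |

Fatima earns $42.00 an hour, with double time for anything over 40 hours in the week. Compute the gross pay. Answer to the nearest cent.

Tue: 9:16 AM–5:53 PM = 8 h 37 min
Wed: 9:50 AM–9:09 PM = 11 h 19 min
Thu: 5:25 AM–1:48 PM = 8 h 23 min
Fri: 11:19 AM–10:26 PM = 11 h 7 min
Sat: 8:22 AM–5:10 PM = 8 h 48 min
Total worked: 48 h 14 min = 2894 min.
Regular 40 h 0 min = 2400 min at $42.00/h; overtime 8 h 14 min = 494 min at $84.00/h.
Pay = (2400 × $42.00 + 494 × $84.00) ÷ 60 = $2371.60.

$2371.60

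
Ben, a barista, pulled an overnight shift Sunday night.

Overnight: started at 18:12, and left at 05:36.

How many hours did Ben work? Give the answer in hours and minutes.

11 h 24 min

Overnight: 18:12 → midnight = 5 h 48 min; midnight → 05:36 = 5 h 36 min; span 11 h 24 min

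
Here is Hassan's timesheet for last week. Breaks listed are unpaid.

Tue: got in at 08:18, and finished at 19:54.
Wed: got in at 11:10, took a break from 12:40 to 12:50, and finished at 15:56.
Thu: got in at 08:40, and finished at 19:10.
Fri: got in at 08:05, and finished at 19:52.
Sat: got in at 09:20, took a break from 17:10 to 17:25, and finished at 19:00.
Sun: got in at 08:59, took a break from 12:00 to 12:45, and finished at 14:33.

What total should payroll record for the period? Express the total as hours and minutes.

52 h 43 min

Tue: 08:18–19:54 = 11 h 36 min
Wed: 11:10–15:56 = 4 h 46 min; less 10 min break → 4 h 36 min
Thu: 08:40–19:10 = 10 h 30 min
Fri: 08:05–19:52 = 11 h 47 min
Sat: 09:20–19:00 = 9 h 40 min; less 15 min break → 9 h 25 min
Sun: 08:59–14:33 = 5 h 34 min; less 45 min break → 4 h 49 min
Total: 11 h 36 min + 4 h 36 min + 10 h 30 min + 11 h 47 min + 9 h 25 min + 4 h 49 min = 52 h 43 min.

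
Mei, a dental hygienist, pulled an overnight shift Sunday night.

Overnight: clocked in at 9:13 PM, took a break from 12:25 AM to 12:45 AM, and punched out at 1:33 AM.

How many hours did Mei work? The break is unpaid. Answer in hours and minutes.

Overnight: 9:13 PM → midnight = 2 h 47 min; midnight → 1:33 AM = 1 h 33 min; span 4 h 20 min; less 20 min break → 4 h 0 min

4 h 0 min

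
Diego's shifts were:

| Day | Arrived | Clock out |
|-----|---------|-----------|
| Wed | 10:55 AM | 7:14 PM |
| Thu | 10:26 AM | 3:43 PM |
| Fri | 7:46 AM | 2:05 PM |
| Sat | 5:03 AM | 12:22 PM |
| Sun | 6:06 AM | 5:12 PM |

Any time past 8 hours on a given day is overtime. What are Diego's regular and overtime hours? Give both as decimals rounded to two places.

Wed: 10:55 AM–7:14 PM = 8 h 19 min
Thu: 10:26 AM–3:43 PM = 5 h 17 min
Fri: 7:46 AM–2:05 PM = 6 h 19 min
Sat: 5:03 AM–12:22 PM = 7 h 19 min
Sun: 6:06 AM–5:12 PM = 11 h 6 min
Wed reg 8 h 0 min / OT 0 h 19 min; Thu reg 5 h 17 min / OT 0 h 0 min; Fri reg 6 h 19 min / OT 0 h 0 min; Sat reg 7 h 19 min / OT 0 h 0 min; Sun reg 8 h 0 min / OT 3 h 6 min.
Totals: regular 34 h 55 min, overtime 3 h 25 min.

Regular 34.92 hours, overtime 3.42 hours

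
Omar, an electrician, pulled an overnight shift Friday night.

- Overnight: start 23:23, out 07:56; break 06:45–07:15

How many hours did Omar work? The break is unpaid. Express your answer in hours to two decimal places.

8.05 hours

Overnight: 23:23 → midnight = 0 h 37 min; midnight → 07:56 = 7 h 56 min; span 8 h 33 min; less 30 min break → 8 h 3 min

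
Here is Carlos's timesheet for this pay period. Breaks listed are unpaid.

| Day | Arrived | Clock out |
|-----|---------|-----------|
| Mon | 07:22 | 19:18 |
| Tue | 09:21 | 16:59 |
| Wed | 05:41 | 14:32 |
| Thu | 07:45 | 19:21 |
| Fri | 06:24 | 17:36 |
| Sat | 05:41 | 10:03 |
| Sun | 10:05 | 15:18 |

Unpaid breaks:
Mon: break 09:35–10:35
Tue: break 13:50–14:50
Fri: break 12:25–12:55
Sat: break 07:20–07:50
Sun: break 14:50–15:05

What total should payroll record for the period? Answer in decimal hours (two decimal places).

Mon: 07:22–19:18 = 11 h 56 min; less 60 min break → 10 h 56 min
Tue: 09:21–16:59 = 7 h 38 min; less 60 min break → 6 h 38 min
Wed: 05:41–14:32 = 8 h 51 min
Thu: 07:45–19:21 = 11 h 36 min
Fri: 06:24–17:36 = 11 h 12 min; less 30 min break → 10 h 42 min
Sat: 05:41–10:03 = 4 h 22 min; less 30 min break → 3 h 52 min
Sun: 10:05–15:18 = 5 h 13 min; less 15 min break → 4 h 58 min
Total: 10 h 56 min + 6 h 38 min + 8 h 51 min + 11 h 36 min + 10 h 42 min + 3 h 52 min + 4 h 58 min = 57 h 33 min.

57.55 hours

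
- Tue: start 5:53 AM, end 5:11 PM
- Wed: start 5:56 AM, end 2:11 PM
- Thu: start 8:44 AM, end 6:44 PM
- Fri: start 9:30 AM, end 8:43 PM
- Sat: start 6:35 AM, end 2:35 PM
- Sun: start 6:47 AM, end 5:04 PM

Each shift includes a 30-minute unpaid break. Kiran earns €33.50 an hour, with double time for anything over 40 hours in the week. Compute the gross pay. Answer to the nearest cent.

Tue: 5:53 AM–5:11 PM = 11 h 18 min; less 30 min break → 10 h 48 min
Wed: 5:56 AM–2:11 PM = 8 h 15 min; less 30 min break → 7 h 45 min
Thu: 8:44 AM–6:44 PM = 10 h 0 min; less 30 min break → 9 h 30 min
Fri: 9:30 AM–8:43 PM = 11 h 13 min; less 30 min break → 10 h 43 min
Sat: 6:35 AM–2:35 PM = 8 h 0 min; less 30 min break → 7 h 30 min
Sun: 6:47 AM–5:04 PM = 10 h 17 min; less 30 min break → 9 h 47 min
Total worked: 56 h 3 min = 3363 min.
Regular 40 h 0 min = 2400 min at €33.50/h; overtime 16 h 3 min = 963 min at €67.00/h.
Pay = (2400 × €33.50 + 963 × €67.00) ÷ 60 = €2415.35.

€2415.35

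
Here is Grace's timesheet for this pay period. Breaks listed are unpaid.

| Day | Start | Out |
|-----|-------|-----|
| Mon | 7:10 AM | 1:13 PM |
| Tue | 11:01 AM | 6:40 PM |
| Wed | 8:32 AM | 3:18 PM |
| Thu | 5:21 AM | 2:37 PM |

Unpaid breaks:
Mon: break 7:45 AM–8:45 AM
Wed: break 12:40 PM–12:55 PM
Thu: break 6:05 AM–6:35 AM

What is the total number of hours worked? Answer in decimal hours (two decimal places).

27.98 hours

Mon: 7:10 AM–1:13 PM = 6 h 3 min; less 60 min break → 5 h 3 min
Tue: 11:01 AM–6:40 PM = 7 h 39 min
Wed: 8:32 AM–3:18 PM = 6 h 46 min; less 15 min break → 6 h 31 min
Thu: 5:21 AM–2:37 PM = 9 h 16 min; less 30 min break → 8 h 46 min
Total: 5 h 3 min + 7 h 39 min + 6 h 31 min + 8 h 46 min = 27 h 59 min.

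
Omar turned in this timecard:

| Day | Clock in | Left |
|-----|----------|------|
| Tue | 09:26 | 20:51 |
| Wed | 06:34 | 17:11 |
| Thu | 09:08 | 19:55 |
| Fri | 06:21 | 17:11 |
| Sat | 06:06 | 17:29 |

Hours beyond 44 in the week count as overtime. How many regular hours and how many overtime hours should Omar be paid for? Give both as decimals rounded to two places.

Regular 44.00 hours, overtime 11.03 hours

Tue: 09:26–20:51 = 11 h 25 min
Wed: 06:34–17:11 = 10 h 37 min
Thu: 09:08–19:55 = 10 h 47 min
Fri: 06:21–17:11 = 10 h 50 min
Sat: 06:06–17:29 = 11 h 23 min
Total worked: 55 h 2 min = 55.03 h.
Threshold 44 h → overtime 11 h 2 min, regular 44 h 0 min.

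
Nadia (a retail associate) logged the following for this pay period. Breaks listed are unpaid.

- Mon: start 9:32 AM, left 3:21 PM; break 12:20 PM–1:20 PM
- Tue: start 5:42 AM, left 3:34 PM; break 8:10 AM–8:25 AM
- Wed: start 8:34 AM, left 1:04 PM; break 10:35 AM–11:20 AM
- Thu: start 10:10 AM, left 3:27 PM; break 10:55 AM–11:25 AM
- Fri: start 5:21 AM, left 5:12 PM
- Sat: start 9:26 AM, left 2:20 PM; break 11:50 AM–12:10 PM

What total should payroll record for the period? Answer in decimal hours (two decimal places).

Mon: 9:32 AM–3:21 PM = 5 h 49 min; less 60 min break → 4 h 49 min
Tue: 5:42 AM–3:34 PM = 9 h 52 min; less 15 min break → 9 h 37 min
Wed: 8:34 AM–1:04 PM = 4 h 30 min; less 45 min break → 3 h 45 min
Thu: 10:10 AM–3:27 PM = 5 h 17 min; less 30 min break → 4 h 47 min
Fri: 5:21 AM–5:12 PM = 11 h 51 min
Sat: 9:26 AM–2:20 PM = 4 h 54 min; less 20 min break → 4 h 34 min
Total: 4 h 49 min + 9 h 37 min + 3 h 45 min + 4 h 47 min + 11 h 51 min + 4 h 34 min = 39 h 23 min.

39.38 hours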